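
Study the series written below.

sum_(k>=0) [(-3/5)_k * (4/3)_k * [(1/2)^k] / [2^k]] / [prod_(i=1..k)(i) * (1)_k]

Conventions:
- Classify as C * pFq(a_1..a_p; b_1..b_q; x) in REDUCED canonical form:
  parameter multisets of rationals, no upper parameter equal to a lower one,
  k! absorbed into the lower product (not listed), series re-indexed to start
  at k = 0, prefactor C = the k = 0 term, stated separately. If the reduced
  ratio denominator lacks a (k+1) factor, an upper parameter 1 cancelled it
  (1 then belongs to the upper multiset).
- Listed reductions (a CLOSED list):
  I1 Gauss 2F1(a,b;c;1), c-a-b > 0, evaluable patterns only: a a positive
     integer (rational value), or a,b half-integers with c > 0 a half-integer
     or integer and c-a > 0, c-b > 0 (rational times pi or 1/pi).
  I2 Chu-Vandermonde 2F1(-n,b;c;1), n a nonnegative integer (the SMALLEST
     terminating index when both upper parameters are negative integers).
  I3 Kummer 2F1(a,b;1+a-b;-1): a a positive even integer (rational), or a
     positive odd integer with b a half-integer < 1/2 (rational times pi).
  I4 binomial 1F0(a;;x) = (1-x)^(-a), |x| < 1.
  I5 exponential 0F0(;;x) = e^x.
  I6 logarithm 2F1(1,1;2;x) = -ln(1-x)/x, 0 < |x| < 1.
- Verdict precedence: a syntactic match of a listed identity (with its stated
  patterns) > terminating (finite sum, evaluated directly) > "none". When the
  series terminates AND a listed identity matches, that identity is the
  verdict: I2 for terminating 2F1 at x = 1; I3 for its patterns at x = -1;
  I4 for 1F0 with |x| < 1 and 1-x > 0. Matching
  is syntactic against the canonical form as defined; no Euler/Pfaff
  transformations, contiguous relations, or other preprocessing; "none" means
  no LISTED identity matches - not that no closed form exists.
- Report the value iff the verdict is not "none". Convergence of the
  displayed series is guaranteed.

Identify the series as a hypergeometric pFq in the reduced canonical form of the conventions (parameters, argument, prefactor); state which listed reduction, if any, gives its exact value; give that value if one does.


This is 1 * 2F1(-3/5, 4/3; 1; 1/4) in reduced canonical form. Verdict: none. Every listed pattern misses the 2F1 form at 1/4, upper {-3/5, 4/3}.

Key step: from the first term 1: the product of the first k integers (C = 1, x = 1/4) is k!.
Ratio: r(k) = (1/4) * (k-3/5) (k+4/3) / [(k+1) (k+1)] - rational in k. x = (1/4); t_0 = 1; negate the roots.


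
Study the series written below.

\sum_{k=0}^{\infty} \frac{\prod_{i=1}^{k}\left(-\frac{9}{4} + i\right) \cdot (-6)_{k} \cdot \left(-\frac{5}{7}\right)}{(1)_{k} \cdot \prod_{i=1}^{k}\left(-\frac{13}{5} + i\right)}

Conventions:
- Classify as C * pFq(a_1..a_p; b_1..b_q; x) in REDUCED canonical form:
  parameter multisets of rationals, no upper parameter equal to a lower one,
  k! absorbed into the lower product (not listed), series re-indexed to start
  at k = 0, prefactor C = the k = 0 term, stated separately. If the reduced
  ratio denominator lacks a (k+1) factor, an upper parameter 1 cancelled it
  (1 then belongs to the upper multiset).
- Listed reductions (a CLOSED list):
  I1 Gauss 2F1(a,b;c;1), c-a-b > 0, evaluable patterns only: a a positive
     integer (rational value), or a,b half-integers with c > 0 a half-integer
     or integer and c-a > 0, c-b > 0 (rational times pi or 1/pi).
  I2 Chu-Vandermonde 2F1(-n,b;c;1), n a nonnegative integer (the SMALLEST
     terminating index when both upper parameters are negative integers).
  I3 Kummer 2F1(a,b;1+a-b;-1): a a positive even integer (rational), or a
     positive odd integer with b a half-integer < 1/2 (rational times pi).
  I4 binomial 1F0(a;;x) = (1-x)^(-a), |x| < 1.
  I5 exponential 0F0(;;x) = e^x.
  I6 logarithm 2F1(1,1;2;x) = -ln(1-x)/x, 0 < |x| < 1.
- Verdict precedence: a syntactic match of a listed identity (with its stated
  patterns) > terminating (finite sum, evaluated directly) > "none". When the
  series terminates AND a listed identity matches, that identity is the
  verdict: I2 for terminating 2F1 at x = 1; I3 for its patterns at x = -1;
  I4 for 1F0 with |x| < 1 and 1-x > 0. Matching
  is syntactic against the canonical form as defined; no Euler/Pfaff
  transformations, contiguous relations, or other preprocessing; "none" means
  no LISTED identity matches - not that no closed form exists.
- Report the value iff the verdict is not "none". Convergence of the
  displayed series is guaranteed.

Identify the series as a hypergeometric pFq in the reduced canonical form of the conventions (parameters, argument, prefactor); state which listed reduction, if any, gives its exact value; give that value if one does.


Reduced: x = 1, 2F1, upper = {-6, -\frac{5}{4}}, lower = {-\frac{8}{5}}, C = -\frac{5}{7}. Verdict (x = 1): Chu-Vandermonde (I2) applies (terminating 2F1 at x = 1 with n = 6, b = -5/4, c = -\frac{8}{5}). Sum: \frac{85756385}{31195136}.

Key step: with t_0 = -\frac{5}{7}, the running product (C = -5/7) telescopes to a rising factorial.
Term ratio: r(k) = 1 * (k-6) (k-\frac{5}{4}) / [(k-\frac{8}{5}) (k+1)] ; factor over Q: parameters, x = 1, and C = -\frac{5}{7}.


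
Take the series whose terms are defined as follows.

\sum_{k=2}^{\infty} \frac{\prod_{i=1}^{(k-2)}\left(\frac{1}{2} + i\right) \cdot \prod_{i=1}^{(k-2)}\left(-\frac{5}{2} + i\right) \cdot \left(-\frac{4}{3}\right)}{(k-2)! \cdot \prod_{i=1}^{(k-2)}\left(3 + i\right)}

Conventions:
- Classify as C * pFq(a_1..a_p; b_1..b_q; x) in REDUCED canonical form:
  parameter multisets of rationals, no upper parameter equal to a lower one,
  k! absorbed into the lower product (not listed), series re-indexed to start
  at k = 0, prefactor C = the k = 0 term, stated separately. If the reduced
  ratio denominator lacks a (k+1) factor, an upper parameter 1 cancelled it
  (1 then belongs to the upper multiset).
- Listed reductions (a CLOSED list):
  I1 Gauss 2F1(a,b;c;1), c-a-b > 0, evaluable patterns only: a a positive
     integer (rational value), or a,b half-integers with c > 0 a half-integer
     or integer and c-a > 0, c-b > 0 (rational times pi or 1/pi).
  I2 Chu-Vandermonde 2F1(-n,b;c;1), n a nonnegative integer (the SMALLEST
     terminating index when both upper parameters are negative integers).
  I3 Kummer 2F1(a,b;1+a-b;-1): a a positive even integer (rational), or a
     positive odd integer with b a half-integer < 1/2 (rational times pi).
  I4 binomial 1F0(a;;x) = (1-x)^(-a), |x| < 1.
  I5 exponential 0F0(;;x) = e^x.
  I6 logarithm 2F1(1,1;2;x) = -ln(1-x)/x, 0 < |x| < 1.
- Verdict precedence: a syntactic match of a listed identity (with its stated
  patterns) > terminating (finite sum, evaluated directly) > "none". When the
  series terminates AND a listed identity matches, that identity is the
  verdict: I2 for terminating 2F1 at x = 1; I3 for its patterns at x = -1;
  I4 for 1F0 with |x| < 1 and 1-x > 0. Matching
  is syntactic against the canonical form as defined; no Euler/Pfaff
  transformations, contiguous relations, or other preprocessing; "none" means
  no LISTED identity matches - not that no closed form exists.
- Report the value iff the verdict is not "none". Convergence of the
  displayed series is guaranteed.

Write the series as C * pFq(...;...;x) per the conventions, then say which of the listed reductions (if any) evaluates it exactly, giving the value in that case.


x = 1 here; the reduced form reads 2F1, upper {-\frac{3}{2}, \frac{3}{2}}, lower {4}, C = -\frac{4}{3}. Verdict: Gauss's theorem I1 (half-integer case) applies (x = 1; upper {-\frac{3}{2}, \frac{3}{2}} half-integers, c = 4 in the evaluable pattern). Hence: \left(-\frac{2048}{945}\right) / \pi.

Structural cue: from the first term -\frac{4}{3}: the running product (C = -4/3) telescopes to a rising factorial.
Term ratio: r(k) = 1 * (k-\frac{3}{2}) (k+\frac{3}{2}) / [(k+4) (k+1)] - rational in k. x = 1; t_0 = -\frac{4}{3}; negate the roots.


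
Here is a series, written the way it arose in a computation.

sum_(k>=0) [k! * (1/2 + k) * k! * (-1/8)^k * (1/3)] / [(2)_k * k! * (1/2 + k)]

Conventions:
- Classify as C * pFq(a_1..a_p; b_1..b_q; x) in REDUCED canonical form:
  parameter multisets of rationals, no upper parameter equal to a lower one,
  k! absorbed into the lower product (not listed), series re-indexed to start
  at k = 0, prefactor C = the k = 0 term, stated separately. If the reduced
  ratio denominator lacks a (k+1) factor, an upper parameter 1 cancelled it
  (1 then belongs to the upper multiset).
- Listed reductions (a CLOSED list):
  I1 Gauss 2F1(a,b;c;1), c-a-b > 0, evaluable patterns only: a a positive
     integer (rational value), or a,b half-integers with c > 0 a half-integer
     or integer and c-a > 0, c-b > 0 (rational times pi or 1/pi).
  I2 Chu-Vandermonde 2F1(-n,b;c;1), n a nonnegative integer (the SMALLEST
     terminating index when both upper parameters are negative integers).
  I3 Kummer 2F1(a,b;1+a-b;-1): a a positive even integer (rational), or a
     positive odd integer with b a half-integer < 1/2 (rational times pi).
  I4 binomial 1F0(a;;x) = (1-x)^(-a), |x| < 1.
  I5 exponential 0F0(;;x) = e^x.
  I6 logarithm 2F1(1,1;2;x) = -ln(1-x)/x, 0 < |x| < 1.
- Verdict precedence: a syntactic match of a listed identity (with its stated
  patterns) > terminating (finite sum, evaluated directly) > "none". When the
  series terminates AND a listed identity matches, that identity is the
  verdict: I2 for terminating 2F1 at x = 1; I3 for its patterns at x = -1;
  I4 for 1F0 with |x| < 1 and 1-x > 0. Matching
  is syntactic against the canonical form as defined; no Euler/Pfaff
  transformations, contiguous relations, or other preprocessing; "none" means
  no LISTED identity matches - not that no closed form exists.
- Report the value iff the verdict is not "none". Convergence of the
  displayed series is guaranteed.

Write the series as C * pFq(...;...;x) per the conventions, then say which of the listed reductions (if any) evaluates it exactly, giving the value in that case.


At argument -1/8: a 2F1 with upper {1, 1}, lower {2}, scaled by C = 1/3. Verdict: the logarithmic series (I6) matches (the logarithm: parameters (1,1;2), x = -1/8). Exact value: (8/3) * ln(9/8).

Key observation: with t_0 = 1/3, the factorial ratio (C = 1/3) (k+a-1)!/(a-1)! is a rising factorial (a)_k.
Ratio: r(k) = (-1/8) * (k+1) (k+1) / [(k+2) (k+1)] - poly over poly, x = (-1/8) from leading terms; C = 1/3 at k = 0.


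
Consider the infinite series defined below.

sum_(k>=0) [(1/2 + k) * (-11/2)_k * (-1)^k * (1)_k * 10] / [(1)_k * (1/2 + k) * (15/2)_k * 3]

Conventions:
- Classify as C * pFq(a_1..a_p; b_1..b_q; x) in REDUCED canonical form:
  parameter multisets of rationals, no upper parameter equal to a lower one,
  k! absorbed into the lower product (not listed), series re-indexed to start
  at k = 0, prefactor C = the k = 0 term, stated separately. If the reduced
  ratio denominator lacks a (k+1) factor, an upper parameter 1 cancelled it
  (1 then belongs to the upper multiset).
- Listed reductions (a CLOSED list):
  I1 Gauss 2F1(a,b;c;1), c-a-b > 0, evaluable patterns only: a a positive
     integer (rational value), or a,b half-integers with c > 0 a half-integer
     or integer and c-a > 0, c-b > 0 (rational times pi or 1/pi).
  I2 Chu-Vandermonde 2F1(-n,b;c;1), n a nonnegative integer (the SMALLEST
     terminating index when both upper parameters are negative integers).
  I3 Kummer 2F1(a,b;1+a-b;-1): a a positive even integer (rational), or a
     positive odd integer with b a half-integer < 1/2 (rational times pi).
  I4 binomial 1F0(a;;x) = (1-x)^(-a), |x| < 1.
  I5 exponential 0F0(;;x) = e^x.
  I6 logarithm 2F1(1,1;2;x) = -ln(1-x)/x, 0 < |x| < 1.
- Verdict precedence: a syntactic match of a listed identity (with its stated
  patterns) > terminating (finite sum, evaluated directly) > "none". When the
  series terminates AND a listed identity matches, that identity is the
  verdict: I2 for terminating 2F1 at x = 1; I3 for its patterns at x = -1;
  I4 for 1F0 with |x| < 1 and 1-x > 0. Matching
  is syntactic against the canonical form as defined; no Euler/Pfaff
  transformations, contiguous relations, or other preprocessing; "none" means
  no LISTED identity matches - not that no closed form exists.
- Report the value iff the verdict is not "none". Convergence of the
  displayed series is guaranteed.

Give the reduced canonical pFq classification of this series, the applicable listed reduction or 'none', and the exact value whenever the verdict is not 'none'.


At argument -1: a 2F1 with upper {-11/2, 1}, lower {15/2}, scaled by C = 10/3. Verdict: Kummer (I3) fires (x = -1; c = 15/2 equals 1+a-b for upper {-11/2, 1}: listed pattern). Exact value: (5005/2048) * pi.

Key observation: t_0 = 10/3 here, and the constant factors (C = 10/3) combine into one prefactor.
Consecutive-term ratio: r(k) = (-1) * (k-11/2) (k+1) / [(k+15/2) (k+1)] - rational in k, leading ratio (-1); with t_0 = 10/3, classification follows.


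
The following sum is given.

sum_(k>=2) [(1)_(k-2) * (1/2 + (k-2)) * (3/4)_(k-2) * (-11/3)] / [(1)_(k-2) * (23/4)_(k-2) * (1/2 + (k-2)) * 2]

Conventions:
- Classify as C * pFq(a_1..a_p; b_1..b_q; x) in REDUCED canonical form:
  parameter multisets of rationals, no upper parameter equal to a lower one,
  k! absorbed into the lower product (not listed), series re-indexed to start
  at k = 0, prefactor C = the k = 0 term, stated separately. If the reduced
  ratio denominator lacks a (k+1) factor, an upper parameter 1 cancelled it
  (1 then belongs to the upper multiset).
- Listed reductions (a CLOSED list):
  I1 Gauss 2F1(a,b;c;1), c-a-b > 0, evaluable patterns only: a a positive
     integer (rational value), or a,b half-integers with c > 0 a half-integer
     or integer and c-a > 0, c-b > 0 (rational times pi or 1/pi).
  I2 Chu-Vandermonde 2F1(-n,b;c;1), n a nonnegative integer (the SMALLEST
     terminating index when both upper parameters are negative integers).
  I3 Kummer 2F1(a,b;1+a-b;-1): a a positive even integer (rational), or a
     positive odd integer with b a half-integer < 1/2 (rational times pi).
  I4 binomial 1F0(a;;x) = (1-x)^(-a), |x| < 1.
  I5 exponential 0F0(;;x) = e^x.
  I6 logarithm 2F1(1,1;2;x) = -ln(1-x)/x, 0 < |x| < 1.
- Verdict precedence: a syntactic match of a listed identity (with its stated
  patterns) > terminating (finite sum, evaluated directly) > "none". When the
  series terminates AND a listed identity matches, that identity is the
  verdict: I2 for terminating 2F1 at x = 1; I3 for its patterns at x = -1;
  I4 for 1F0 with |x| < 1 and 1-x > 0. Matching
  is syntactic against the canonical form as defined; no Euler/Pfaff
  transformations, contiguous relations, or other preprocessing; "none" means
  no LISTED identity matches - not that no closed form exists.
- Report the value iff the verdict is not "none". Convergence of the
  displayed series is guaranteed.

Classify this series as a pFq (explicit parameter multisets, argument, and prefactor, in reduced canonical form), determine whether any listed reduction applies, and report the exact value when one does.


The series (x = 1) is 2F1: upper {3/4, 1}, lower {23/4}, prefactor -11/6. Verdict (x = 1): Gauss's theorem (I1) applies (x = 1: the Gamma ratio telescopes since c-a-b = 4 > 0 and a = 1 in Z>0). Hence: -209/96.

Key observation: t_0 = -11/6 here, and k + 1/2 divides numerator and denominator alike; prefactor -11/6 after cancelling.
Consecutive-term ratio: r(k) = 1 * (k+3/4) (k+1) / [(k+23/4) (k+1)] - rational; roots negated = parameters, x = 1, C = -11/6.


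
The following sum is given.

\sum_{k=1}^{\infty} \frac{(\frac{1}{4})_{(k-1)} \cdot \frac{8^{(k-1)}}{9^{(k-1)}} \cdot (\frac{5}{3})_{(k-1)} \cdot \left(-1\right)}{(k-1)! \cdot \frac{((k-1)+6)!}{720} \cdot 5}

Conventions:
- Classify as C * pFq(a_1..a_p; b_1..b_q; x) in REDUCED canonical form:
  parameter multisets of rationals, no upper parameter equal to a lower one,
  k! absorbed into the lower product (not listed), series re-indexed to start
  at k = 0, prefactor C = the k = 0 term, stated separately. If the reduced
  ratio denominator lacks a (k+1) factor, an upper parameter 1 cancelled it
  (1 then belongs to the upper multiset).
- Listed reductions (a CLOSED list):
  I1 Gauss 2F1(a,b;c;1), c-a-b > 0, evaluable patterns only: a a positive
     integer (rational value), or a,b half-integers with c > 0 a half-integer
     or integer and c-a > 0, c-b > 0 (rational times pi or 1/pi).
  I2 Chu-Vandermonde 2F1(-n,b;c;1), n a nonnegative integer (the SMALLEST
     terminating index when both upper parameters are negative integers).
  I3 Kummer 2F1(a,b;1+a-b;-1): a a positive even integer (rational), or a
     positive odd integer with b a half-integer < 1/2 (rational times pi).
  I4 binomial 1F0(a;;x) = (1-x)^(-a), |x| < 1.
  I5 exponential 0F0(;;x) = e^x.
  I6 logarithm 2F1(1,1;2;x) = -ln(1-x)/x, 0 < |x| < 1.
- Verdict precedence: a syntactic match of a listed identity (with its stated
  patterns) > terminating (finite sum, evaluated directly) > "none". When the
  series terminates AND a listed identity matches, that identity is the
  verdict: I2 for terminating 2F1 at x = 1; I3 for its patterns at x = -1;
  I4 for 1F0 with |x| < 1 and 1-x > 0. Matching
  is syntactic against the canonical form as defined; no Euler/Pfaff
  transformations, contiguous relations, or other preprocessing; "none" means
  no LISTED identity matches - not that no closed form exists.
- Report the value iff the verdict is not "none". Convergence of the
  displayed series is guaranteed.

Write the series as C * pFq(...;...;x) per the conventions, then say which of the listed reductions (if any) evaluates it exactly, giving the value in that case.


Reduced: x = \frac{8}{9}, 2F1, upper = {\frac{1}{4}, \frac{5}{3}}, lower = {7}, C = -\frac{1}{5}. Verdict: none - this 2F1 at x = \frac{8}{9} matches no listed pattern, and upper {\frac{1}{4}, \frac{5}{3}} holds no stopper.

The tell: with t_0 = -\frac{1}{5}, the denominator's factorial ratio (prefactor -1/5) is a lower Pochhammer.
Adjacent-term ratio: r(k) = \frac{8}{9} * (k+\frac{1}{4}) (k+\frac{5}{3}) / [(k+7) (k+1)] ; factor over Q: parameters, x = \frac{8}{9}, and C = -\frac{1}{5}.


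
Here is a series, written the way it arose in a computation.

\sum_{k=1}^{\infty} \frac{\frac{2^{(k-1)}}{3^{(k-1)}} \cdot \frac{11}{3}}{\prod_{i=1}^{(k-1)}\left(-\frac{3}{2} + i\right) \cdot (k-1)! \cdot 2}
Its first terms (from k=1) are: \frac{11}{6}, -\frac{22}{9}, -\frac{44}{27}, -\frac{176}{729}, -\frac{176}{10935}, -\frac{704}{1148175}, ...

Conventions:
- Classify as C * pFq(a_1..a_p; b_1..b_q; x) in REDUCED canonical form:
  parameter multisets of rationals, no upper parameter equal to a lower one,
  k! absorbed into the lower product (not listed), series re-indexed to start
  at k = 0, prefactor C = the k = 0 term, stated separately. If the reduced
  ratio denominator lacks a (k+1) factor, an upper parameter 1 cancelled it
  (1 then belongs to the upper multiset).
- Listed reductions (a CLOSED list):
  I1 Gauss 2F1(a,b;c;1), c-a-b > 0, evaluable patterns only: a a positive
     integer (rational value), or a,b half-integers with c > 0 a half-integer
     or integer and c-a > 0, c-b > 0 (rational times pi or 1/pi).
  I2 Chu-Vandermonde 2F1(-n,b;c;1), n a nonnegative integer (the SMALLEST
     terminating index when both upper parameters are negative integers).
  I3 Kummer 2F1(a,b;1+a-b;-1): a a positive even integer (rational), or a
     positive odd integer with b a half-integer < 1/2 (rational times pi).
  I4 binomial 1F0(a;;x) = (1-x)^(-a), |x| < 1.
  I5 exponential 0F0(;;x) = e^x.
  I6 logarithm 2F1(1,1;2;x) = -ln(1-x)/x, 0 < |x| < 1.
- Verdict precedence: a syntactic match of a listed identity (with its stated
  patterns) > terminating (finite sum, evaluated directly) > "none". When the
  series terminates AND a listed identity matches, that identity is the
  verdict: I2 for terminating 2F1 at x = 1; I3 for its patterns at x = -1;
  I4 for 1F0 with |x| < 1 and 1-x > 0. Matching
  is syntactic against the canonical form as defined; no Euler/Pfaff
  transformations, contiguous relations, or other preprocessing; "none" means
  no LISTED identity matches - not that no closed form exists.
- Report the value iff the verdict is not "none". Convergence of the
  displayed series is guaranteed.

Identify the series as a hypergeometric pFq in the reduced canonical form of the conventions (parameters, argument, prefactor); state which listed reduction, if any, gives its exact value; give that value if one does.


Reduced: x = \frac{2}{3}, 0F1, upper = {-}, lower = {-\frac{1}{2}}, C = \frac{11}{6}. Verdict: none. Every listed pattern misses the 0F1 form at \frac{2}{3}, upper {-}.

Key observation: with t_0 = \frac{11}{6}, the constant factors (C = 11/6, x = 2/3) combine into one prefactor.
Consecutive-term ratio: r(k) = \frac{2}{3} * 1 / [(k-\frac{1}{2}) (k+1)] - rational; roots negated = parameters, x = \frac{2}{3}, C = \frac{11}{6}.


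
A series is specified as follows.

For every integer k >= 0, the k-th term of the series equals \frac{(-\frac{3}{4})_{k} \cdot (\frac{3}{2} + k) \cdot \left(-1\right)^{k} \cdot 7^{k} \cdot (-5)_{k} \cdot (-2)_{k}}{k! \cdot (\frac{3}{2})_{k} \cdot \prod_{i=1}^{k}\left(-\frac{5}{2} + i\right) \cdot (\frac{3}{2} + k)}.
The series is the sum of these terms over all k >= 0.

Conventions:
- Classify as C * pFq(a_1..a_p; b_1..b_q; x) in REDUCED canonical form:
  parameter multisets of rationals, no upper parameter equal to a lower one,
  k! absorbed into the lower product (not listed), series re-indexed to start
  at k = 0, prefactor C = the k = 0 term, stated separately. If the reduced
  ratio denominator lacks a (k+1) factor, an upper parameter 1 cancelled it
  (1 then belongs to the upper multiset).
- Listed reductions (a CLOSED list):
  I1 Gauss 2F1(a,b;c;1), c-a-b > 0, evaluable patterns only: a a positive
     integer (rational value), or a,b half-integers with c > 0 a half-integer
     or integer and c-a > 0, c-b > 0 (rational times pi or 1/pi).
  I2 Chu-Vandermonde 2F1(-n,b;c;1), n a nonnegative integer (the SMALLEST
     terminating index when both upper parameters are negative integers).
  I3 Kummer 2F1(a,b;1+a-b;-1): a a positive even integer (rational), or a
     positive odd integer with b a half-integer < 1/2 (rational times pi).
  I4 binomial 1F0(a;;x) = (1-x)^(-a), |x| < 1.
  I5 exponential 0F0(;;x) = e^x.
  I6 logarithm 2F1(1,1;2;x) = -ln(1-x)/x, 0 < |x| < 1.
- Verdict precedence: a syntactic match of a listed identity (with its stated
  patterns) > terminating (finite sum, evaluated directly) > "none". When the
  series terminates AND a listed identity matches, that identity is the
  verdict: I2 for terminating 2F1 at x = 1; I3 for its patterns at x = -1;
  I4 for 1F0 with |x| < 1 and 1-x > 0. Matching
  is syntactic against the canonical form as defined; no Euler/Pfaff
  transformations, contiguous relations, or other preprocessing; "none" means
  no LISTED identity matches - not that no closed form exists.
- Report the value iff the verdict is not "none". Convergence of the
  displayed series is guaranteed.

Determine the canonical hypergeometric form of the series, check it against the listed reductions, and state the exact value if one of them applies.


x = -7 here; the reduced form reads 3F2, upper {-5, -2, -\frac{3}{4}}, lower {-\frac{3}{2}, \frac{3}{2}}, C = 1. Verdict: terminating - upper -2 stops the sum at k = 2; the 3 terms are added exactly. Its exact value is -\frac{263}{3}.

Key step: with t_0 = 1, k + 3/2 divides numerator and denominator alike; C = 1, x = -7 after cancelling.
Adjacent-term ratio: r(k) = -7 * (k-5) (k-2) (k-\frac{3}{4}) / [(k-\frac{3}{2}) (k+\frac{3}{2}) (k+1)] - rational in k, leading ratio -7; with t_0 = 1, classification follows.


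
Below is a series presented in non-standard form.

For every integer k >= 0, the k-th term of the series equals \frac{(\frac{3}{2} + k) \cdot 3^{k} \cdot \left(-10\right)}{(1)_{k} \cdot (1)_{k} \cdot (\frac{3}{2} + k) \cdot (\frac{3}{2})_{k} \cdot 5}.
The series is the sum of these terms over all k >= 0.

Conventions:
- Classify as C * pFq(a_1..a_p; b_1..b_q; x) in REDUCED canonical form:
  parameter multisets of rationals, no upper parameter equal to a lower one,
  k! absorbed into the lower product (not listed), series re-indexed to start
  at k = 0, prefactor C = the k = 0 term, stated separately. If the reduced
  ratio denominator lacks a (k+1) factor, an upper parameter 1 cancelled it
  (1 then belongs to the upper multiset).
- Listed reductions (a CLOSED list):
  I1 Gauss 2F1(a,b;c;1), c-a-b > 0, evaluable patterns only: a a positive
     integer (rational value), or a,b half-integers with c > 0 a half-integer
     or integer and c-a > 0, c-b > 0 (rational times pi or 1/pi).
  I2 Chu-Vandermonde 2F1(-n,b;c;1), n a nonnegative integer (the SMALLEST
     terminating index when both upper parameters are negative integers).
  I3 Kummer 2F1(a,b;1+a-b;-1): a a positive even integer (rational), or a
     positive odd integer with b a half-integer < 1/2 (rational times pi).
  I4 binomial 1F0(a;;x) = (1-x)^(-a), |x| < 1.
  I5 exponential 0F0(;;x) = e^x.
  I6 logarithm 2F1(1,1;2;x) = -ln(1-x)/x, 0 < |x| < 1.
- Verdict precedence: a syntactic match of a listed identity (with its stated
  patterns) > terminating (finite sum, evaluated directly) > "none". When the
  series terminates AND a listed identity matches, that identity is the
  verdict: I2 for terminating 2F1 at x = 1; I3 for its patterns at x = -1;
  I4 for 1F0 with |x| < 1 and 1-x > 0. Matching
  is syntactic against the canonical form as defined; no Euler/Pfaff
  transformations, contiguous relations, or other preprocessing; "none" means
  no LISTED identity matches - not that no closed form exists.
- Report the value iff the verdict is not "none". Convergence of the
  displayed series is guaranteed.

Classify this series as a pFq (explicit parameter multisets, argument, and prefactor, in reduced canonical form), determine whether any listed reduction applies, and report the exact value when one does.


Prefactor -2, argument 3: 0F2 with upper {-} over lower {1, \frac{3}{2}}. Verdict: none - this 0F2 at x = 3 matches no listed pattern, and upper {-} holds no stopper.

The tell: t_0 being -2, (1)_k (C = -2, x = 3) is k! itself.
Adjacent-term ratio: r(k) = 3 * 1 / [(k+1) (k+\frac{3}{2}) (k+1)] - rational in k, leading ratio 3; with t_0 = -2, classification follows.


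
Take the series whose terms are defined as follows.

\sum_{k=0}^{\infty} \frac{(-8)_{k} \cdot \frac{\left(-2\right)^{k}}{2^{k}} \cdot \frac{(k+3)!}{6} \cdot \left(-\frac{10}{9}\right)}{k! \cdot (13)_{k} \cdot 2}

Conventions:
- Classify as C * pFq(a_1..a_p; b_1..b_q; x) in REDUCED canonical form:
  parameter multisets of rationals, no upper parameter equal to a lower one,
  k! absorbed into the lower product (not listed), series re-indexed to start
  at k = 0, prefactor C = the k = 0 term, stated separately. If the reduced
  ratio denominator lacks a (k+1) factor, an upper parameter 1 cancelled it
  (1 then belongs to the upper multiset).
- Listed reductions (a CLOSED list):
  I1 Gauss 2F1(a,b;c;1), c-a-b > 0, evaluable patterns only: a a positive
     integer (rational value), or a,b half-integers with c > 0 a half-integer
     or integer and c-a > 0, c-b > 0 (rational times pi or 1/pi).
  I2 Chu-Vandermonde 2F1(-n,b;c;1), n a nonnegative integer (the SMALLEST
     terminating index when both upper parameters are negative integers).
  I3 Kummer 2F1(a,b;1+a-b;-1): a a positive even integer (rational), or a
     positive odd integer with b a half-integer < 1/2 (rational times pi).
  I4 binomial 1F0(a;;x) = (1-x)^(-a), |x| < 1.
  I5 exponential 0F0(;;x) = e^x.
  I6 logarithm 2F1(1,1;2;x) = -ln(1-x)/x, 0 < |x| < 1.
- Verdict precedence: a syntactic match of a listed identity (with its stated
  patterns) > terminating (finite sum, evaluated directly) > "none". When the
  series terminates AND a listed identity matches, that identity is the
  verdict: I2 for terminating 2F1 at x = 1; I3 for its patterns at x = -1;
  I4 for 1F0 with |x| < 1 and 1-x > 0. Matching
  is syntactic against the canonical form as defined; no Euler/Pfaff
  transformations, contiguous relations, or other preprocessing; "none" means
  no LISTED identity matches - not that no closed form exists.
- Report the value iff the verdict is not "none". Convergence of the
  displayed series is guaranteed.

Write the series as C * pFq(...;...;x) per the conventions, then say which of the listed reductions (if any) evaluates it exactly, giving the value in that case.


Reduced: x = -1, 2F1, upper = {-8, 4}, lower = {13}, C = -\frac{5}{9}. Verdict: the Kummer evaluation I3 fires (x = -1; c = 13 equals 1+a-b for upper {-8, 4}: listed pattern). Value: -\frac{55}{9}.

The tell: with t_0 = -\frac{5}{9}, the factorial ratio (prefactor -5/9) (k+a-1)!/(a-1)! is a rising factorial (a)_k.
Term ratio: r(k) = -1 * (k-8) (k+4) / [(k+13) (k+1)] - poly over poly, x = -1 from leading terms; C = -\frac{5}{9} at k = 0.


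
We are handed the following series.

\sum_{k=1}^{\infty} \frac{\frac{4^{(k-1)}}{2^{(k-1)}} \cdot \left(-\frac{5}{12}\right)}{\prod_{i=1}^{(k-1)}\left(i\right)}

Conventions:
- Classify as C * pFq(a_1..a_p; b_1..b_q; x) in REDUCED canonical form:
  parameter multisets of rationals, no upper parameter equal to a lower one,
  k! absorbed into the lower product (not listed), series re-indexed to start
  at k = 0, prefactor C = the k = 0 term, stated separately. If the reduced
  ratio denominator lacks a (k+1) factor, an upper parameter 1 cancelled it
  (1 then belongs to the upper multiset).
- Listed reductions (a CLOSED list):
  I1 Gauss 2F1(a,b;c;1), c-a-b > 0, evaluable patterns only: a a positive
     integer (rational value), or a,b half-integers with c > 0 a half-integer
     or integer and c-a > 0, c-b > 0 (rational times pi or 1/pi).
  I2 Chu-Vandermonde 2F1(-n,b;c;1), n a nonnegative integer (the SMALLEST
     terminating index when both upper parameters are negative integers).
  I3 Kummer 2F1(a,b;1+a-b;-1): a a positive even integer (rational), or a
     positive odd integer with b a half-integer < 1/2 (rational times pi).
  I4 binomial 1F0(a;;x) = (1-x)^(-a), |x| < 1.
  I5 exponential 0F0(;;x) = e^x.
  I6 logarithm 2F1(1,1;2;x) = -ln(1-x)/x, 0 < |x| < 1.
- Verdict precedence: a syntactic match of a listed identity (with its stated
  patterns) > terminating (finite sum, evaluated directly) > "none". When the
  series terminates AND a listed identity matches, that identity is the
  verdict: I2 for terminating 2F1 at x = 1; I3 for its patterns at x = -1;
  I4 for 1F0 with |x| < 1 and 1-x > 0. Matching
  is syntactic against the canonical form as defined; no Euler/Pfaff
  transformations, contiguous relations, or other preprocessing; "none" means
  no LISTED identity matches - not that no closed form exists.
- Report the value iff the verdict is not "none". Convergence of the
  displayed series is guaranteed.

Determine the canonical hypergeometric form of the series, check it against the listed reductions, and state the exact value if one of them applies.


This is -\frac{5}{12} * 0F0(-; -; 2) in reduced canonical form. Verdict at x = 2: the I5 exponential reduction matches (the 0F0 exponential series at x = 2). Sum: \left(-\frac{5}{12}\right) \cdot e^{2}.

Structural cue: from the first term -\frac{5}{12}: the product of the first k integers (prefactor -5/12) is k!.
Consecutive-term ratio: r(k) = 2 * 1 / [(k+1)] - rational; roots negated = parameters, x = 2, C = -\frac{5}{12}.


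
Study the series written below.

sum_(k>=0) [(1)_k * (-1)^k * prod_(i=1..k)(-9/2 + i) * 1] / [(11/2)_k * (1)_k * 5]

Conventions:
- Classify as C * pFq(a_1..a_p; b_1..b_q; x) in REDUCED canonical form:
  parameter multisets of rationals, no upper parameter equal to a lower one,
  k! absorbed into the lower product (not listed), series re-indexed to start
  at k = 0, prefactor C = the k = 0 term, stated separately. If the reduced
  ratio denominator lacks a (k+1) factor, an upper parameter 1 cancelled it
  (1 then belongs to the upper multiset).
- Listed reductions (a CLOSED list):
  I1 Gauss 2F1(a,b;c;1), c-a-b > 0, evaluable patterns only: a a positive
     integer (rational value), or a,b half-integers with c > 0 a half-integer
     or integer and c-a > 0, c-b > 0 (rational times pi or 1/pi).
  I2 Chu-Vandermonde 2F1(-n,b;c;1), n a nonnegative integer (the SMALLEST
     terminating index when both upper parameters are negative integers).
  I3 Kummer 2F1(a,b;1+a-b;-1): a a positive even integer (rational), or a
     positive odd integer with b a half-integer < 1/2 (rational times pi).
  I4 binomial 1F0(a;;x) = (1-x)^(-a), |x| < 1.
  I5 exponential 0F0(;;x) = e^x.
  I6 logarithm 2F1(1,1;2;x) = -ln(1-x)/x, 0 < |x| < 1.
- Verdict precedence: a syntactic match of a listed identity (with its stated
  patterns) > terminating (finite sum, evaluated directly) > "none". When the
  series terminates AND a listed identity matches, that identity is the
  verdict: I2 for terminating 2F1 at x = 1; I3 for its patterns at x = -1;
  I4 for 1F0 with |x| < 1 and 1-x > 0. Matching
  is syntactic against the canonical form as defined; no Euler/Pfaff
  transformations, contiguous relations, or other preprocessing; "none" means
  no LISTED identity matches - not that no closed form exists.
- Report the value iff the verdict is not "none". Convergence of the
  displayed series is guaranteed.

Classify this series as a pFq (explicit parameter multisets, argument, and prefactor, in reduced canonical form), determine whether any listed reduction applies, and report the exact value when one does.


The tell: with t_0 = 1/5, (1)_k (C = 1/5, x = -1) is k! itself.
Ratio: r(k) = (-1) * (k-7/2) (k+1) / [(k+11/2) (k+1)] - rational in k, leading ratio (-1); with t_0 = 1/5, classification follows.

At argument -1: a 2F1 with upper {-7/2, 1}, lower {11/2}, scaled by C = 1/5. Verdict (x = -1): the Kummer evaluation I3 applies (x = -1; c = 11/2 equals 1+a-b for upper {-7/2, 1}: listed pattern). Sum: (63/512) * pi.


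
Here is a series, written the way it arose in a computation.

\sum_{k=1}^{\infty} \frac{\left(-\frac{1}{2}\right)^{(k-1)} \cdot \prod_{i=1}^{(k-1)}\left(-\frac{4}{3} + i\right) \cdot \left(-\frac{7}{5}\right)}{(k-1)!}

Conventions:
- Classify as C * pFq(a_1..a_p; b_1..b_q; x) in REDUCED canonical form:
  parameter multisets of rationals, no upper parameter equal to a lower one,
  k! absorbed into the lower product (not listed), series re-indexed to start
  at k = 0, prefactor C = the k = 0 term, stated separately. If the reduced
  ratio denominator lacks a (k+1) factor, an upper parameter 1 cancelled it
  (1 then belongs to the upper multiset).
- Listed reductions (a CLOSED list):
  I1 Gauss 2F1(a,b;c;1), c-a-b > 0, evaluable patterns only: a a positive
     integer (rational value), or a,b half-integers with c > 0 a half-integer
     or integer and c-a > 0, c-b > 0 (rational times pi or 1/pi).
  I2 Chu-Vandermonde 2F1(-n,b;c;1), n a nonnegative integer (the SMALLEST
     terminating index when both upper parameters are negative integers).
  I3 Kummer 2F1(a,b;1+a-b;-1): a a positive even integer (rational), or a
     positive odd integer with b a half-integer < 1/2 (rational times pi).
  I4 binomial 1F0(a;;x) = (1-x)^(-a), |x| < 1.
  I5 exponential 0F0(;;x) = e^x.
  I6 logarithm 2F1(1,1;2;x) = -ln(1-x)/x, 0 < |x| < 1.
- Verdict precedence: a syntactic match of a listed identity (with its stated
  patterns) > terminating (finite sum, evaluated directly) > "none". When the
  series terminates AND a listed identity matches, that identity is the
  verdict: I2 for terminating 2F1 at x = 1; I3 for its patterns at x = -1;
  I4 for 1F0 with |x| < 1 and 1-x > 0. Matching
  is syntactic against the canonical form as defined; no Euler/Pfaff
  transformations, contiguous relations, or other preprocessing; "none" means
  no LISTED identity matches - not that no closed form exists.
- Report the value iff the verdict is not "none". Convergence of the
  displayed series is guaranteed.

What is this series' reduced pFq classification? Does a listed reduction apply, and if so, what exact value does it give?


Reduced: x = -\frac{1}{2}, 1F0, upper = {-\frac{1}{3}}, lower = {-}, C = -\frac{7}{5}. Verdict: the binomial series (I4) matches (the 1F0 binomial series: exponent 1/3, x = -\frac{1}{2}). Its exact value is \left(-\frac{7}{5}\right) \cdot \left(\frac{3}{2}\right)^{\frac{1}{3}}.

Key observation: t_0 = -\frac{7}{5} here, and the running product (C = -7/5, x = -1/2) telescopes to a rising factorial.
Adjacent-term ratio: r(k) = -\frac{1}{2} * (k-\frac{1}{3}) / [(k+1)] - rational; roots negated = parameters, x = -\frac{1}{2}, C = -\frac{7}{5}.


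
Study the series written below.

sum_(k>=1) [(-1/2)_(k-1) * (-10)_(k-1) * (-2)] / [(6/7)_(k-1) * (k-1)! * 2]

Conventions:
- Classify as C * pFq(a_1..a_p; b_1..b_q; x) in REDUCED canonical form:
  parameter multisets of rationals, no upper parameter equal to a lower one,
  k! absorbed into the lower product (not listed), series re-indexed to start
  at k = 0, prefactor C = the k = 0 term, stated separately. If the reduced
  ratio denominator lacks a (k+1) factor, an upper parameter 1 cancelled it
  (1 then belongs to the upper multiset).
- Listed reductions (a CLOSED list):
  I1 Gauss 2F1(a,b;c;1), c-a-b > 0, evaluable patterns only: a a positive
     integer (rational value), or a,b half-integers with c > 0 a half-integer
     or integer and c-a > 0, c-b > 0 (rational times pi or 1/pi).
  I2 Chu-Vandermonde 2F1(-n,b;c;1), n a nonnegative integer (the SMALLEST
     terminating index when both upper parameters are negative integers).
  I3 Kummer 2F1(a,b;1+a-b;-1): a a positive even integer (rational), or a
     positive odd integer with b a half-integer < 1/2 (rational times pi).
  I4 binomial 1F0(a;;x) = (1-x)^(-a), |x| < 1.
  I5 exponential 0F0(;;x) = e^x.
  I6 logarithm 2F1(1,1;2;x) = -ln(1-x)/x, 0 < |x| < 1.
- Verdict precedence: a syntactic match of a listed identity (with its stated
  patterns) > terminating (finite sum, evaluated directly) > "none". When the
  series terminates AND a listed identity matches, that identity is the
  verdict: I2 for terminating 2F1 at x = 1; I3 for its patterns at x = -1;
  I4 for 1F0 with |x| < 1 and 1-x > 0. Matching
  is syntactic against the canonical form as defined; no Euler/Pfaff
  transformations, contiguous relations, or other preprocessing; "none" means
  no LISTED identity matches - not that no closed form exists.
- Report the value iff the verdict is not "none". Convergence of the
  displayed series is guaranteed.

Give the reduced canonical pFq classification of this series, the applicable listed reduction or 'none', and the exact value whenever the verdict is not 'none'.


At argument 1: a 2F1 with upper {-10, -1/2}, lower {6/7}, scaled by C = -1. Verdict: Vandermonde's identity (I2) applies (terminating 2F1 at x = 1 with n = 10, b = -1/2, c = 6/7). Its exact value is -9485229059045/2344956198912.

First insight: t_0 = -1 here, and the constant factors (C = -1) combine into one prefactor.
Term ratio: r(k) = 1 * (k-10) (k-1/2) / [(k+6/7) (k+1)] ; factor over Q: parameters, x = 1, and C = -1.


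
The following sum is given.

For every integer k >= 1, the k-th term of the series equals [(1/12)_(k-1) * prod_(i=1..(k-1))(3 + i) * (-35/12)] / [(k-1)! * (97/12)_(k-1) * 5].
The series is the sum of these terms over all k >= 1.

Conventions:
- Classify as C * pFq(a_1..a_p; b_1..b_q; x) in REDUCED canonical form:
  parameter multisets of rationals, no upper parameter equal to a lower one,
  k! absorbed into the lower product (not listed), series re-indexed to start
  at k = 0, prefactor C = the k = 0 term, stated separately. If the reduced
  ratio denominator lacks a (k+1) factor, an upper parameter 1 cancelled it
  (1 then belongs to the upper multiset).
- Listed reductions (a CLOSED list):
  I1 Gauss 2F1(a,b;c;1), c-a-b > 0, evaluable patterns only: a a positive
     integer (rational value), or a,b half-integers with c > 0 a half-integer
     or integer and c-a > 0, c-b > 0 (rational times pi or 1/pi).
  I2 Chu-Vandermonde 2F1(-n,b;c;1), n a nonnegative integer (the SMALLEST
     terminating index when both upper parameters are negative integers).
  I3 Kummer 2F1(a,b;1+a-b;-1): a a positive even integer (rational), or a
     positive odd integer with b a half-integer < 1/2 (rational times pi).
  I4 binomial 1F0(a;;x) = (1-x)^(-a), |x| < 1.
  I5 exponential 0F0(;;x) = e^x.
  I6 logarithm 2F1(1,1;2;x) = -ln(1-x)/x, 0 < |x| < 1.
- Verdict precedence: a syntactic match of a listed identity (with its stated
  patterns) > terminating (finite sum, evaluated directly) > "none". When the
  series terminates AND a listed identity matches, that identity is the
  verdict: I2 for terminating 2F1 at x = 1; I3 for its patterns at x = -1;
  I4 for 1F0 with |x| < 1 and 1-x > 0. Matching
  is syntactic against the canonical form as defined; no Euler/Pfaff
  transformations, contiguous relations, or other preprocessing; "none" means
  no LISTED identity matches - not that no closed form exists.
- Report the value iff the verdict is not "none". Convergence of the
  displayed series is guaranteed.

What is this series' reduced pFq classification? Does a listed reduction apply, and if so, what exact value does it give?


Key observation: t_0 = -7/12 here, and the constant factors (prefactor -7/12) combine into one prefactor.
Ratio: r(k) = 1 * (k+1/12) (k+4) / [(k+97/12) (k+1)] ; factor over Q: parameters, x = 1, and C = -7/12.

Reduced: x = 1, 2F1, upper = {1/12, 4}, lower = {97/12}, C = -7/12. Verdict at x = 1: Gauss's theorem (I1) matches (x = 1: the Gamma ratio telescopes since c-a-b = 4 > 0 and a = 4 in Z>0). Exact value: -3709349/5971968.
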